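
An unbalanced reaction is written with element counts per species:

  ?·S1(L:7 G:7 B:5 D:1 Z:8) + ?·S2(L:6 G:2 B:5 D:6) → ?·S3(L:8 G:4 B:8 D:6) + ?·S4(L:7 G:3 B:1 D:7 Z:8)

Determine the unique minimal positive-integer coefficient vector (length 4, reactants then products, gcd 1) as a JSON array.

L: 1·7+4·6 = 31 | 3·8+1·7 = 31
G: 1·7+4·2 = 15 | 3·4+1·3 = 15
B: 1·5+4·5 = 25 | 3·8+1·1 = 25
D: 1·1+4·6 = 25 | 3·6+1·7 = 25
Z: 1·8+4·0 = 8 | 3·0+1·8 = 8
gcd(1,4,3,1) = 1

Coefficients: [1, 4, 3, 1]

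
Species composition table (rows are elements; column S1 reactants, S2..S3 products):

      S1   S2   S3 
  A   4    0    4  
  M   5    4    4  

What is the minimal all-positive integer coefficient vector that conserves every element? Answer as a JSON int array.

A: 4·4 = 16 | 1·0+4·4 = 16
M: 4·5 = 20 | 1·4+4·4 = 20
gcd(4,1,4) = 1

Coefficients: [4, 1, 4]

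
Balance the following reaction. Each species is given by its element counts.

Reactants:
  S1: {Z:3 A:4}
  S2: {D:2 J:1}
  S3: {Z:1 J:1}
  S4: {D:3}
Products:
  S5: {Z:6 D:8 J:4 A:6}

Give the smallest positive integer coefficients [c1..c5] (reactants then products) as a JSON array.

Coefficients: [3, 5, 3, 2, 2]

Z: 3·3+5·0+3·1+2·0 = 12 | 2·6 = 12
D: 3·0+5·2+3·0+2·3 = 16 | 2·8 = 16
J: 3·0+5·1+3·1+2·0 = 8 | 2·4 = 8
A: 3·4+5·0+3·0+2·0 = 12 | 2·6 = 12
gcd(3,5,3,2,2) = 1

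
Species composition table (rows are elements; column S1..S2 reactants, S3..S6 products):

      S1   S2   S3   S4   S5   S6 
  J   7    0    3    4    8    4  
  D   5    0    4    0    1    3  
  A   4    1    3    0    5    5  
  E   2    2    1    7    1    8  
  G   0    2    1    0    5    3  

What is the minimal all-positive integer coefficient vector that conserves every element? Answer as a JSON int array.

J: 4·7+6·0 = 28 | 4·3+1·4+1·8+1·4 = 28
D: 4·5+6·0 = 20 | 4·4+1·0+1·1+1·3 = 20
A: 4·4+6·1 = 22 | 4·3+1·0+1·5+1·5 = 22
E: 4·2+6·2 = 20 | 4·1+1·7+1·1+1·8 = 20
G: 4·0+6·2 = 12 | 4·1+1·0+1·5+1·3 = 12
gcd(4,6,4,1,1,1) = 1

Coefficients: [4, 6, 4, 1, 1, 1]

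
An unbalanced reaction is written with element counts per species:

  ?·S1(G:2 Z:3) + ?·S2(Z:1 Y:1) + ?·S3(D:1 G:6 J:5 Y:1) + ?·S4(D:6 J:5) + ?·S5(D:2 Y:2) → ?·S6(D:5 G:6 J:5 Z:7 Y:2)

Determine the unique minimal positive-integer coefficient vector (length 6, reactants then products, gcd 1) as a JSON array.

D: 6·0+3·0+1·1+2·6+1·2 = 15 | 3·5 = 15
G: 6·2+3·0+1·6+2·0+1·0 = 18 | 3·6 = 18
J: 6·0+3·0+1·5+2·5+1·0 = 15 | 3·5 = 15
Z: 6·3+3·1+1·0+2·0+1·0 = 21 | 3·7 = 21
Y: 6·0+3·1+1·1+2·0+1·2 = 6 | 3·2 = 6
gcd(6,3,1,2,1,3) = 1

Coefficients: [6, 3, 1, 2, 1, 3]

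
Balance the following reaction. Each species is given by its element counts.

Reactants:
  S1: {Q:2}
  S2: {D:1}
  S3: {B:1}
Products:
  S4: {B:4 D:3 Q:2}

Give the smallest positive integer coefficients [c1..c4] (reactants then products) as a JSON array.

B: 1·0+3·0+4·1 = 4 | 1·4 = 4
D: 1·0+3·1+4·0 = 3 | 1·3 = 3
Q: 1·2+3·0+4·0 = 2 | 1·2 = 2
gcd(1,3,4,1) = 1

Coefficients: [1, 3, 4, 1]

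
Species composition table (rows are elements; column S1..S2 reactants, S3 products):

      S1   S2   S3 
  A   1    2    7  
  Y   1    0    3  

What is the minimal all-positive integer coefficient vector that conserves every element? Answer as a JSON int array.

A: 3·1+2·2 = 7 | 1·7 = 7
Y: 3·1+2·0 = 3 | 1·3 = 3
gcd(3,2,1) = 1

Coefficients: [3, 2, 1]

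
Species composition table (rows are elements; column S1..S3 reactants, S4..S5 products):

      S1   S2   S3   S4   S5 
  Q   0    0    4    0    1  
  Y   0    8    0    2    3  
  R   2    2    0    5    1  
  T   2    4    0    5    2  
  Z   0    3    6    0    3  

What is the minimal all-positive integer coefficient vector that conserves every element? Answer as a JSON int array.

Q: 5·0+2·0+1·4 = 4 | 2·0+4·1 = 4
Y: 5·0+2·8+1·0 = 16 | 2·2+4·3 = 16
R: 5·2+2·2+1·0 = 14 | 2·5+4·1 = 14
T: 5·2+2·4+1·0 = 18 | 2·5+4·2 = 18
Z: 5·0+2·3+1·6 = 12 | 2·0+4·3 = 12
gcd(5,2,1,2,4) = 1

Coefficients: [5, 2, 1, 2, 4]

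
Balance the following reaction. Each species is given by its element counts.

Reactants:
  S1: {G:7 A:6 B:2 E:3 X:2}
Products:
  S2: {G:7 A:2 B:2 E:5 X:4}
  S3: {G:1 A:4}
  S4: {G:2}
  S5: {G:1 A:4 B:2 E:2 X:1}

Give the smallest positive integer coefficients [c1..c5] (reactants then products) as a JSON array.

Coefficients: [3, 1, 2, 5, 2]

G: 3·7 = 21 | 1·7+2·1+5·2+2·1 = 21
A: 3·6 = 18 | 1·2+2·4+5·0+2·4 = 18
B: 3·2 = 6 | 1·2+2·0+5·0+2·2 = 6
E: 3·3 = 9 | 1·5+2·0+5·0+2·2 = 9
X: 3·2 = 6 | 1·4+2·0+5·0+2·1 = 6
gcd(3,1,2,5,2) = 1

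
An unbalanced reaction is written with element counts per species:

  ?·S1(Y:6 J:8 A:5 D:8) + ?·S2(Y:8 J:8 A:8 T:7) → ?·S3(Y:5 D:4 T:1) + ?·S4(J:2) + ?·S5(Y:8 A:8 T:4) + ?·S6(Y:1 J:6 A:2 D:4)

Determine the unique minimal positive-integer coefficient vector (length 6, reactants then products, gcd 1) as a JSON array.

Coefficients: [4, 2, 2, 6, 3, 6]

Y: 4·6+2·8 = 40 | 2·5+6·0+3·8+6·1 = 40
J: 4·8+2·8 = 48 | 2·0+6·2+3·0+6·6 = 48
A: 4·5+2·8 = 36 | 2·0+6·0+3·8+6·2 = 36
D: 4·8+2·0 = 32 | 2·4+6·0+3·0+6·4 = 32
T: 4·0+2·7 = 14 | 2·1+6·0+3·4+6·0 = 14
gcd(4,2,2,6,3,6) = 1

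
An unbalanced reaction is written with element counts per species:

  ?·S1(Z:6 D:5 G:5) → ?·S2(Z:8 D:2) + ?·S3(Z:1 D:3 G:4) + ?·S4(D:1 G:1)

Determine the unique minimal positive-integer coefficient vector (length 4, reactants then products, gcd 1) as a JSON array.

Coefficients: [5, 3, 6, 1]

Z: 5·6 = 30 | 3·8+6·1+1·0 = 30
D: 5·5 = 25 | 3·2+6·3+1·1 = 25
G: 5·5 = 25 | 3·0+6·4+1·1 = 25
gcd(5,3,6,1) = 1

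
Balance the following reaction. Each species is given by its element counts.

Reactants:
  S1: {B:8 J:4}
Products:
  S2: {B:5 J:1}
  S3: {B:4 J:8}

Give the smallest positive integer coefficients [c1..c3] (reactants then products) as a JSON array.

B: 3·8 = 24 | 4·5+1·4 = 24
J: 3·4 = 12 | 4·1+1·8 = 12
gcd(3,4,1) = 1

Coefficients: [3, 4, 1]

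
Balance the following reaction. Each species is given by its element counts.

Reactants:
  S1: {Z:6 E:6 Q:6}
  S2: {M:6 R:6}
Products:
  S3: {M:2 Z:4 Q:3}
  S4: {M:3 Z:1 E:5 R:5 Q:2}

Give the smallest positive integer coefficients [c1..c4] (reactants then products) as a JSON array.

M: 5·0+5·6 = 30 | 6·2+6·3 = 30
Z: 5·6+5·0 = 30 | 6·4+6·1 = 30
E: 5·6+5·0 = 30 | 6·0+6·5 = 30
R: 5·0+5·6 = 30 | 6·0+6·5 = 30
Q: 5·6+5·0 = 30 | 6·3+6·2 = 30
gcd(5,5,6,6) = 1

Coefficients: [5, 5, 6, 6]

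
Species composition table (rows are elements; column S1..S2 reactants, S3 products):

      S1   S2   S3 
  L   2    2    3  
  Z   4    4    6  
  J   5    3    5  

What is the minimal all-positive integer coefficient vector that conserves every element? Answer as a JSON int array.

L: 1·2+5·2 = 12 | 4·3 = 12
Z: 1·4+5·4 = 24 | 4·6 = 24
J: 1·5+5·3 = 20 | 4·5 = 20
gcd(1,5,4) = 1

Coefficients: [1, 5, 4]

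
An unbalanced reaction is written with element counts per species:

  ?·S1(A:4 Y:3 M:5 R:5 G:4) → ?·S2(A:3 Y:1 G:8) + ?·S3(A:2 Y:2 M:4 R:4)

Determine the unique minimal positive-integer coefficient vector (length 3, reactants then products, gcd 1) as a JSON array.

Coefficients: [4, 2, 5]

A: 4·4 = 16 | 2·3+5·2 = 16
Y: 4·3 = 12 | 2·1+5·2 = 12
M: 4·5 = 20 | 2·0+5·4 = 20
R: 4·5 = 20 | 2·0+5·4 = 20
G: 4·4 = 16 | 2·8+5·0 = 16
gcd(4,2,5) = 1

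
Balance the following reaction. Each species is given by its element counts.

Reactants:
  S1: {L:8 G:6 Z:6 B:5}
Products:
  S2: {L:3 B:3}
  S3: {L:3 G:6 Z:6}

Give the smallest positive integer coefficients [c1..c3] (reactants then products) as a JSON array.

L: 3·8 = 24 | 5·3+3·3 = 24
G: 3·6 = 18 | 5·0+3·6 = 18
Z: 3·6 = 18 | 5·0+3·6 = 18
B: 3·5 = 15 | 5·3+3·0 = 15
gcd(3,5,3) = 1

Coefficients: [3, 5, 3]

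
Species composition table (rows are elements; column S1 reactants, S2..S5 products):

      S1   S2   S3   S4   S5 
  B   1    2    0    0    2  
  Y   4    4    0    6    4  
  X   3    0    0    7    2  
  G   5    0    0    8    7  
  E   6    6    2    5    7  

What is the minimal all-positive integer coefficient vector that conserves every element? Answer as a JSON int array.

Coefficients: [6, 1, 3, 2, 2]

B: 6·1 = 6 | 1·2+3·0+2·0+2·2 = 6
Y: 6·4 = 24 | 1·4+3·0+2·6+2·4 = 24
X: 6·3 = 18 | 1·0+3·0+2·7+2·2 = 18
G: 6·5 = 30 | 1·0+3·0+2·8+2·7 = 30
E: 6·6 = 36 | 1·6+3·2+2·5+2·7 = 36
gcd(6,1,3,2,2) = 1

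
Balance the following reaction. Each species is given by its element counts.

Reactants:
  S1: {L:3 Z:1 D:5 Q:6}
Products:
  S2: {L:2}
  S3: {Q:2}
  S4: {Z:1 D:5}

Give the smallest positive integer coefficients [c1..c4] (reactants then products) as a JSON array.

Coefficients: [2, 3, 6, 2]

L: 2·3 = 6 | 3·2+6·0+2·0 = 6
Z: 2·1 = 2 | 3·0+6·0+2·1 = 2
D: 2·5 = 10 | 3·0+6·0+2·5 = 10
Q: 2·6 = 12 | 3·0+6·2+2·0 = 12
gcd(2,3,6,2) = 1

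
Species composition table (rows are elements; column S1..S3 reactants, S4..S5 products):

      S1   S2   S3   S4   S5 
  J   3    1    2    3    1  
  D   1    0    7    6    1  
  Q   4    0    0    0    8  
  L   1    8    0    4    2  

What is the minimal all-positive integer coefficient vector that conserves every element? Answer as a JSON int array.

Coefficients: [2, 3, 5, 6, 1]

J: 2·3+3·1+5·2 = 19 | 6·3+1·1 = 19
D: 2·1+3·0+5·7 = 37 | 6·6+1·1 = 37
Q: 2·4+3·0+5·0 = 8 | 6·0+1·8 = 8
L: 2·1+3·8+5·0 = 26 | 6·4+1·2 = 26
gcd(2,3,5,6,1) = 1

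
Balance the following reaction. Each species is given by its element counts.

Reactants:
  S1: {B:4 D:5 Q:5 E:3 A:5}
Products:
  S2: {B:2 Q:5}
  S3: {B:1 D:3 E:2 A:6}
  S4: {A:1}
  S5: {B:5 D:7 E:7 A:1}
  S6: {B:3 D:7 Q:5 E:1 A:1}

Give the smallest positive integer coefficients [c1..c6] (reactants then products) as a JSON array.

Coefficients: [4, 3, 2, 6, 1, 1]

B: 4·4 = 16 | 3·2+2·1+6·0+1·5+1·3 = 16
D: 4·5 = 20 | 3·0+2·3+6·0+1·7+1·7 = 20
Q: 4·5 = 20 | 3·5+2·0+6·0+1·0+1·5 = 20
E: 4·3 = 12 | 3·0+2·2+6·0+1·7+1·1 = 12
A: 4·5 = 20 | 3·0+2·6+6·1+1·1+1·1 = 20
gcd(4,3,2,6,1,1) = 1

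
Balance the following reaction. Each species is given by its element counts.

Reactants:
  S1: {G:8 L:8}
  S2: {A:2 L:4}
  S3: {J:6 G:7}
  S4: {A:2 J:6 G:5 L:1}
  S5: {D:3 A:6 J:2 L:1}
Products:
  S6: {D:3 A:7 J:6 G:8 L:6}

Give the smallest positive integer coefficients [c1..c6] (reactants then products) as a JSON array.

Coefficients: [3, 1, 2, 2, 6, 6]

D: 3·0+1·0+2·0+2·0+6·3 = 18 | 6·3 = 18
A: 3·0+1·2+2·0+2·2+6·6 = 42 | 6·7 = 42
J: 3·0+1·0+2·6+2·6+6·2 = 36 | 6·6 = 36
G: 3·8+1·0+2·7+2·5+6·0 = 48 | 6·8 = 48
L: 3·8+1·4+2·0+2·1+6·1 = 36 | 6·6 = 36
gcd(3,1,2,2,6,6) = 1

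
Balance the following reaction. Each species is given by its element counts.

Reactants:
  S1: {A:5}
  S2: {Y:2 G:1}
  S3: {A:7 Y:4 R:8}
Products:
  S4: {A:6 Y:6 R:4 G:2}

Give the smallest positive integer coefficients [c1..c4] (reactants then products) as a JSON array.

Coefficients: [1, 4, 1, 2]

A: 1·5+4·0+1·7 = 12 | 2·6 = 12
Y: 1·0+4·2+1·4 = 12 | 2·6 = 12
R: 1·0+4·0+1·8 = 8 | 2·4 = 8
G: 1·0+4·1+1·0 = 4 | 2·2 = 4
gcd(1,4,1,2) = 1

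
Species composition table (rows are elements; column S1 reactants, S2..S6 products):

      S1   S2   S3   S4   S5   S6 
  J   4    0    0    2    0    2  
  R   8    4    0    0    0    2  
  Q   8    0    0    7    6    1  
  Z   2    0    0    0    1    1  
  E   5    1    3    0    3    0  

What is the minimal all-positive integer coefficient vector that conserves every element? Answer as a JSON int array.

Coefficients: [4, 5, 3, 2, 2, 6]

J: 4·4 = 16 | 5·0+3·0+2·2+2·0+6·2 = 16
R: 4·8 = 32 | 5·4+3·0+2·0+2·0+6·2 = 32
Q: 4·8 = 32 | 5·0+3·0+2·7+2·6+6·1 = 32
Z: 4·2 = 8 | 5·0+3·0+2·0+2·1+6·1 = 8
E: 4·5 = 20 | 5·1+3·3+2·0+2·3+6·0 = 20
gcd(4,5,3,2,2,6) = 1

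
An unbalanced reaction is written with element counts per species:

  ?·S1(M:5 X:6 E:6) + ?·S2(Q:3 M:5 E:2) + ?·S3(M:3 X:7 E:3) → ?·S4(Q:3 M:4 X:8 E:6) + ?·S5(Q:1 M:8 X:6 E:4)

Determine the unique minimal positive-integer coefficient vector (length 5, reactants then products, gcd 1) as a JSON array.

Q: 1·0+3·3+4·0 = 9 | 2·3+3·1 = 9
M: 1·5+3·5+4·3 = 32 | 2·4+3·8 = 32
X: 1·6+3·0+4·7 = 34 | 2·8+3·6 = 34
E: 1·6+3·2+4·3 = 24 | 2·6+3·4 = 24
gcd(1,3,4,2,3) = 1

Coefficients: [1, 3, 4, 2, 3]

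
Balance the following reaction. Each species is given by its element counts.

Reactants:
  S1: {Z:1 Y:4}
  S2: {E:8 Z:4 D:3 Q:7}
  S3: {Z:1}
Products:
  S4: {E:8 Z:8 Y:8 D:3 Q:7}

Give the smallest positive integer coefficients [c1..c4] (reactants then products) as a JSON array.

Coefficients: [2, 1, 2, 1]

E: 2·0+1·8+2·0 = 8 | 1·8 = 8
Z: 2·1+1·4+2·1 = 8 | 1·8 = 8
Y: 2·4+1·0+2·0 = 8 | 1·8 = 8
D: 2·0+1·3+2·0 = 3 | 1·3 = 3
Q: 2·0+1·7+2·0 = 7 | 1·7 = 7
gcd(2,1,2,1) = 1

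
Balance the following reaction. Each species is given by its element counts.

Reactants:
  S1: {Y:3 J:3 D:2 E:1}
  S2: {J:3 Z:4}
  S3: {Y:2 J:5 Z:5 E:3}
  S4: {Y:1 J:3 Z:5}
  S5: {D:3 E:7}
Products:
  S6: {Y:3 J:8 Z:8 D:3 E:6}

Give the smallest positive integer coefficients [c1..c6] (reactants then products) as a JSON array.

Y: 3·3+5·0+2·2+2·1+3·0 = 15 | 5·3 = 15
J: 3·3+5·3+2·5+2·3+3·0 = 40 | 5·8 = 40
Z: 3·0+5·4+2·5+2·5+3·0 = 40 | 5·8 = 40
D: 3·2+5·0+2·0+2·0+3·3 = 15 | 5·3 = 15
E: 3·1+5·0+2·3+2·0+3·7 = 30 | 5·6 = 30
gcd(3,5,2,2,3,5) = 1

Coefficients: [3, 5, 2, 2, 3, 5]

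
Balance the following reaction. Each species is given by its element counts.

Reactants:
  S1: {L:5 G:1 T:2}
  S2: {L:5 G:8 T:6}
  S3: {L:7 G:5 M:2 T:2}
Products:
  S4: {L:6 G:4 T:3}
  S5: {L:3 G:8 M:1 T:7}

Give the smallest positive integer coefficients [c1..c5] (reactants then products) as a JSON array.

L: 3·5+4·5+1·7 = 42 | 6·6+2·3 = 42
G: 3·1+4·8+1·5 = 40 | 6·4+2·8 = 40
M: 3·0+4·0+1·2 = 2 | 6·0+2·1 = 2
T: 3·2+4·6+1·2 = 32 | 6·3+2·7 = 32
gcd(3,4,1,6,2) = 1

Coefficients: [3, 4, 1, 6, 2]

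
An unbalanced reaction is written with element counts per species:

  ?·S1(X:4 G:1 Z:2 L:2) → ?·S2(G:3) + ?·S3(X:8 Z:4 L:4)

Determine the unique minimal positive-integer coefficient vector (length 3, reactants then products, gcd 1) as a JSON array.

X: 6·4 = 24 | 2·0+3·8 = 24
G: 6·1 = 6 | 2·3+3·0 = 6
Z: 6·2 = 12 | 2·0+3·4 = 12
L: 6·2 = 12 | 2·0+3·4 = 12
gcd(6,2,3) = 1

Coefficients: [6, 2, 3]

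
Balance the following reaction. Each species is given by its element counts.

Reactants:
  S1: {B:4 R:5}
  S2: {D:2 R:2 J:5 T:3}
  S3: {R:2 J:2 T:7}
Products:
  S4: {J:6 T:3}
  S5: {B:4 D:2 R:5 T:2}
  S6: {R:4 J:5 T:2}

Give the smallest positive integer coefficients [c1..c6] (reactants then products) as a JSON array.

Coefficients: [5, 5, 1, 2, 5, 3]

B: 5·4+5·0+1·0 = 20 | 2·0+5·4+3·0 = 20
D: 5·0+5·2+1·0 = 10 | 2·0+5·2+3·0 = 10
R: 5·5+5·2+1·2 = 37 | 2·0+5·5+3·4 = 37
J: 5·0+5·5+1·2 = 27 | 2·6+5·0+3·5 = 27
T: 5·0+5·3+1·7 = 22 | 2·3+5·2+3·2 = 22
gcd(5,5,1,2,5,3) = 1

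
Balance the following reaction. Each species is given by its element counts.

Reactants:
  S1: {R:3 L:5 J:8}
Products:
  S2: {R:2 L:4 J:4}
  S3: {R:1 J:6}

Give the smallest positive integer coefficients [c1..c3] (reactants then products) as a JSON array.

R: 4·3 = 12 | 5·2+2·1 = 12
L: 4·5 = 20 | 5·4+2·0 = 20
J: 4·8 = 32 | 5·4+2·6 = 32
gcd(4,5,2) = 1

Coefficients: [4, 5, 2]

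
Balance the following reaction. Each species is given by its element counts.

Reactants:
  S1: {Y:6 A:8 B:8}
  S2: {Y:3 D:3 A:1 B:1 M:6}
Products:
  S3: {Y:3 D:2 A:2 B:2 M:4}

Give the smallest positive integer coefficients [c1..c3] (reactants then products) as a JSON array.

Y: 1·6+4·3 = 18 | 6·3 = 18
D: 1·0+4·3 = 12 | 6·2 = 12
A: 1·8+4·1 = 12 | 6·2 = 12
B: 1·8+4·1 = 12 | 6·2 = 12
M: 1·0+4·6 = 24 | 6·4 = 24
gcd(1,4,6) = 1

Coefficients: [1, 4, 6]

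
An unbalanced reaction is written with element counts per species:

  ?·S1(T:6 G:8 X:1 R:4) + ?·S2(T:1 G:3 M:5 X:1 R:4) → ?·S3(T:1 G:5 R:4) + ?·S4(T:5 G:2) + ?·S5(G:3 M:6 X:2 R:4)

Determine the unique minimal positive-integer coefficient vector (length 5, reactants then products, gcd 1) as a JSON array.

Coefficients: [4, 6, 5, 5, 5]

T: 4·6+6·1 = 30 | 5·1+5·5+5·0 = 30
G: 4·8+6·3 = 50 | 5·5+5·2+5·3 = 50
M: 4·0+6·5 = 30 | 5·0+5·0+5·6 = 30
X: 4·1+6·1 = 10 | 5·0+5·0+5·2 = 10
R: 4·4+6·4 = 40 | 5·4+5·0+5·4 = 40
gcd(4,6,5,5,5) = 1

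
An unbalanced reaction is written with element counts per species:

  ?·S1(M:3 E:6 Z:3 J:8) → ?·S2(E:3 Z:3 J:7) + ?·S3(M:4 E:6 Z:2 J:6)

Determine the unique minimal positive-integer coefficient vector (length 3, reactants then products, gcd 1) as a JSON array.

Coefficients: [4, 2, 3]

M: 4·3 = 12 | 2·0+3·4 = 12
E: 4·6 = 24 | 2·3+3·6 = 24
Z: 4·3 = 12 | 2·3+3·2 = 12
J: 4·8 = 32 | 2·7+3·6 = 32
gcd(4,2,3) = 1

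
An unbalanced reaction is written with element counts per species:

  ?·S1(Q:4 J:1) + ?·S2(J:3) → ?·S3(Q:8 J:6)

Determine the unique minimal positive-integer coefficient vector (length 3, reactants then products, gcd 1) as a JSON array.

Q: 6·4+4·0 = 24 | 3·8 = 24
J: 6·1+4·3 = 18 | 3·6 = 18
gcd(6,4,3) = 1

Coefficients: [6, 4, 3]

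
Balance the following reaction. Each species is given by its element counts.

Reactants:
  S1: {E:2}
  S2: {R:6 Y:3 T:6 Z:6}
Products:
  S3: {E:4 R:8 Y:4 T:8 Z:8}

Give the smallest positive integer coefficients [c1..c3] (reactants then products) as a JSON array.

Coefficients: [6, 4, 3]

E: 6·2+4·0 = 12 | 3·4 = 12
R: 6·0+4·6 = 24 | 3·8 = 24
Y: 6·0+4·3 = 12 | 3·4 = 12
T: 6·0+4·6 = 24 | 3·8 = 24
Z: 6·0+4·6 = 24 | 3·8 = 24
gcd(6,4,3) = 1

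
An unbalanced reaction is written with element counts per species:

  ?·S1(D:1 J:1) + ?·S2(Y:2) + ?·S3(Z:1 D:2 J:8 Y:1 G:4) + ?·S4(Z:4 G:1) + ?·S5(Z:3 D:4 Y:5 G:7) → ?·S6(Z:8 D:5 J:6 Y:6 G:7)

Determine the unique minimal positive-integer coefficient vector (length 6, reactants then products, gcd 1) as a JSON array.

Coefficients: [4, 3, 1, 3, 1, 2]

Z: 4·0+3·0+1·1+3·4+1·3 = 16 | 2·8 = 16
D: 4·1+3·0+1·2+3·0+1·4 = 10 | 2·5 = 10
J: 4·1+3·0+1·8+3·0+1·0 = 12 | 2·6 = 12
Y: 4·0+3·2+1·1+3·0+1·5 = 12 | 2·6 = 12
G: 4·0+3·0+1·4+3·1+1·7 = 14 | 2·7 = 14
gcd(4,3,1,3,1,2) = 1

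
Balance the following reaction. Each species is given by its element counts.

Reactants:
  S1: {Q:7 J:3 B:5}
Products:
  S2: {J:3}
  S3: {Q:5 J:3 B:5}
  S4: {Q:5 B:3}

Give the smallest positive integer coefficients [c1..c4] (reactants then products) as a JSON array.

Q: 5·7 = 35 | 3·0+2·5+5·5 = 35
J: 5·3 = 15 | 3·3+2·3+5·0 = 15
B: 5·5 = 25 | 3·0+2·5+5·3 = 25
gcd(5,3,2,5) = 1

Coefficients: [5, 3, 2, 5]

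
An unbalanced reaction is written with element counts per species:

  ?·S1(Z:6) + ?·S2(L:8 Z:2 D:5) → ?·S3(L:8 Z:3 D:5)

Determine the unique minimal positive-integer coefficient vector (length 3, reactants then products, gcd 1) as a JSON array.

Coefficients: [1, 6, 6]

L: 1·0+6·8 = 48 | 6·8 = 48
Z: 1·6+6·2 = 18 | 6·3 = 18
D: 1·0+6·5 = 30 | 6·5 = 30
gcd(1,6,6) = 1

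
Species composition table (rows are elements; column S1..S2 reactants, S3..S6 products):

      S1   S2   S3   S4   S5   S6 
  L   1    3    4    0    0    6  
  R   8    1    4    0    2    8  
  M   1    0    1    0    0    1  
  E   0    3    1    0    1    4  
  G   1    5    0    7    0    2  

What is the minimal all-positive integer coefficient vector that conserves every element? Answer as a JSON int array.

Coefficients: [4, 6, 1, 4, 5, 3]

L: 4·1+6·3 = 22 | 1·4+4·0+5·0+3·6 = 22
R: 4·8+6·1 = 38 | 1·4+4·0+5·2+3·8 = 38
M: 4·1+6·0 = 4 | 1·1+4·0+5·0+3·1 = 4
E: 4·0+6·3 = 18 | 1·1+4·0+5·1+3·4 = 18
G: 4·1+6·5 = 34 | 1·0+4·7+5·0+3·2 = 34
gcd(4,6,1,4,5,3) = 1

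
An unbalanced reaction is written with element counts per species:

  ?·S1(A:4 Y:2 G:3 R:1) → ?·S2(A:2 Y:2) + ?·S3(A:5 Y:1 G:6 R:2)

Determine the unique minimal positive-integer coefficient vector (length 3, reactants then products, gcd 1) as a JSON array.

Coefficients: [4, 3, 2]

A: 4·4 = 16 | 3·2+2·5 = 16
Y: 4·2 = 8 | 3·2+2·1 = 8
G: 4·3 = 12 | 3·0+2·6 = 12
R: 4·1 = 4 | 3·0+2·2 = 4
gcd(4,3,2) = 1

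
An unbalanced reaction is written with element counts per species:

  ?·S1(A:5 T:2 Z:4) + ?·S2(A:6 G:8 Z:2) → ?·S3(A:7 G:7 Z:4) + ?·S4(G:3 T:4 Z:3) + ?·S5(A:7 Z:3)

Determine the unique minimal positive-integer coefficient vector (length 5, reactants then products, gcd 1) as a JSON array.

Coefficients: [6, 2, 1, 3, 5]

A: 6·5+2·6 = 42 | 1·7+3·0+5·7 = 42
G: 6·0+2·8 = 16 | 1·7+3·3+5·0 = 16
T: 6·2+2·0 = 12 | 1·0+3·4+5·0 = 12
Z: 6·4+2·2 = 28 | 1·4+3·3+5·3 = 28
gcd(6,2,1,3,5) = 1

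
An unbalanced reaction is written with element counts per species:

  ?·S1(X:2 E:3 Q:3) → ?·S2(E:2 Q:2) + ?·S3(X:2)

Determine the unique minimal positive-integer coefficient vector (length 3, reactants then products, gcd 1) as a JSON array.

Coefficients: [2, 3, 2]

X: 2·2 = 4 | 3·0+2·2 = 4
E: 2·3 = 6 | 3·2+2·0 = 6
Q: 2·3 = 6 | 3·2+2·0 = 6
gcd(2,3,2) = 1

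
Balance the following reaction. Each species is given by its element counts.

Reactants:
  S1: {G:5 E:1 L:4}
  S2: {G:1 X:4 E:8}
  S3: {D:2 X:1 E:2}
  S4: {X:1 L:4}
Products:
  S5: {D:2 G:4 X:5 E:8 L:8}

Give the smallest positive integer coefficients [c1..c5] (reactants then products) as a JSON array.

D: 2·0+2·0+3·2+4·0 = 6 | 3·2 = 6
G: 2·5+2·1+3·0+4·0 = 12 | 3·4 = 12
X: 2·0+2·4+3·1+4·1 = 15 | 3·5 = 15
E: 2·1+2·8+3·2+4·0 = 24 | 3·8 = 24
L: 2·4+2·0+3·0+4·4 = 24 | 3·8 = 24
gcd(2,2,3,4,3) = 1

Coefficients: [2, 2, 3, 4, 3]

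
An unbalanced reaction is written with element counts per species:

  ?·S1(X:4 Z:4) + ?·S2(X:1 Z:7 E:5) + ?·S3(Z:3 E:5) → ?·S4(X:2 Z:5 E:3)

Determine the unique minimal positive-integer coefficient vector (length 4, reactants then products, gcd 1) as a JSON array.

X: 2·4+2·1+1·0 = 10 | 5·2 = 10
Z: 2·4+2·7+1·3 = 25 | 5·5 = 25
E: 2·0+2·5+1·5 = 15 | 5·3 = 15
gcd(2,2,1,5) = 1

Coefficients: [2, 2, 1, 5]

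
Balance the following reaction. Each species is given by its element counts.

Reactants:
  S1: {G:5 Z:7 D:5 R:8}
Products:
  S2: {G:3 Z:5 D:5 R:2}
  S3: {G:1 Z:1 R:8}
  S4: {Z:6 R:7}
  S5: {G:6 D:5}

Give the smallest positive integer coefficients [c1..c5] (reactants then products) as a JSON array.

Coefficients: [5, 2, 1, 4, 3]

G: 5·5 = 25 | 2·3+1·1+4·0+3·6 = 25
Z: 5·7 = 35 | 2·5+1·1+4·6+3·0 = 35
D: 5·5 = 25 | 2·5+1·0+4·0+3·5 = 25
R: 5·8 = 40 | 2·2+1·8+4·7+3·0 = 40
gcd(5,2,1,4,3) = 1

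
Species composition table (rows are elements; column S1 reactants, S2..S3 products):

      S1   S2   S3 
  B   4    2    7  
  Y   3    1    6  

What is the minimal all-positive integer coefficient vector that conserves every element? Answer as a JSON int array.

Coefficients: [5, 3, 2]

B: 5·4 = 20 | 3·2+2·7 = 20
Y: 5·3 = 15 | 3·1+2·6 = 15
gcd(5,3,2) = 1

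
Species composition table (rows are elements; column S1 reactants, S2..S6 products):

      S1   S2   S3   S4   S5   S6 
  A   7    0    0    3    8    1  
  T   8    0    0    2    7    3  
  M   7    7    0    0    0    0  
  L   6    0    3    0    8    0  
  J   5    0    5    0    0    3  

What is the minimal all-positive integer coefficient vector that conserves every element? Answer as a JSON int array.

Coefficients: [5, 5, 2, 2, 3, 5]

A: 5·7 = 35 | 5·0+2·0+2·3+3·8+5·1 = 35
T: 5·8 = 40 | 5·0+2·0+2·2+3·7+5·3 = 40
M: 5·7 = 35 | 5·7+2·0+2·0+3·0+5·0 = 35
L: 5·6 = 30 | 5·0+2·3+2·0+3·8+5·0 = 30
J: 5·5 = 25 | 5·0+2·5+2·0+3·0+5·3 = 25
gcd(5,5,2,2,3,5) = 1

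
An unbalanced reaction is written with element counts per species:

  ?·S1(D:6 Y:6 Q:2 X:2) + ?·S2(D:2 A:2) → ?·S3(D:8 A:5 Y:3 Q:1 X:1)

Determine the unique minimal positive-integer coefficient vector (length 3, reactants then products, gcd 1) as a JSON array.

Coefficients: [1, 5, 2]

D: 1·6+5·2 = 16 | 2·8 = 16
A: 1·0+5·2 = 10 | 2·5 = 10
Y: 1·6+5·0 = 6 | 2·3 = 6
Q: 1·2+5·0 = 2 | 2·1 = 2
X: 1·2+5·0 = 2 | 2·1 = 2
gcd(1,5,2) = 1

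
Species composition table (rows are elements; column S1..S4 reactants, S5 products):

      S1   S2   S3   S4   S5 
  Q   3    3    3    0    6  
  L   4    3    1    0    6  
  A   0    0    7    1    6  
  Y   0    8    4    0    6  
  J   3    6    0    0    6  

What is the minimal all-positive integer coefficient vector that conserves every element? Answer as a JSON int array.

Coefficients: [2, 1, 1, 5, 2]

Q: 2·3+1·3+1·3+5·0 = 12 | 2·6 = 12
L: 2·4+1·3+1·1+5·0 = 12 | 2·6 = 12
A: 2·0+1·0+1·7+5·1 = 12 | 2·6 = 12
Y: 2·0+1·8+1·4+5·0 = 12 | 2·6 = 12
J: 2·3+1·6+1·0+5·0 = 12 | 2·6 = 12
gcd(2,1,1,5,2) = 1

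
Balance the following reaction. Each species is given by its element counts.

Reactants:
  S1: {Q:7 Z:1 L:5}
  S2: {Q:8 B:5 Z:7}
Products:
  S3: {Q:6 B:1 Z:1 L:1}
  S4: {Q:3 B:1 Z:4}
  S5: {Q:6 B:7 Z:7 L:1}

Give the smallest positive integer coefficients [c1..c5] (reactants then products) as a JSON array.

Q: 1·7+4·8 = 39 | 3·6+3·3+2·6 = 39
B: 1·0+4·5 = 20 | 3·1+3·1+2·7 = 20
Z: 1·1+4·7 = 29 | 3·1+3·4+2·7 = 29
L: 1·5+4·0 = 5 | 3·1+3·0+2·1 = 5
gcd(1,4,3,3,2) = 1

Coefficients: [1, 4, 3, 3, 2]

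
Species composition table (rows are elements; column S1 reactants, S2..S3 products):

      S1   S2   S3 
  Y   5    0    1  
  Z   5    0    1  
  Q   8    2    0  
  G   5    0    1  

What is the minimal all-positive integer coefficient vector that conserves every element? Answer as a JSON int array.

Coefficients: [1, 4, 5]

Y: 1·5 = 5 | 4·0+5·1 = 5
Z: 1·5 = 5 | 4·0+5·1 = 5
Q: 1·8 = 8 | 4·2+5·0 = 8
G: 1·5 = 5 | 4·0+5·1 = 5
gcd(1,4,5) = 1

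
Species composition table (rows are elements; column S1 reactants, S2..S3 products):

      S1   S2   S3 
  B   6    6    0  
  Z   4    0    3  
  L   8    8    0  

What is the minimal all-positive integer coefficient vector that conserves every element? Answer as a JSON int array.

B: 3·6 = 18 | 3·6+4·0 = 18
Z: 3·4 = 12 | 3·0+4·3 = 12
L: 3·8 = 24 | 3·8+4·0 = 24
gcd(3,3,4) = 1

Coefficients: [3, 3, 4]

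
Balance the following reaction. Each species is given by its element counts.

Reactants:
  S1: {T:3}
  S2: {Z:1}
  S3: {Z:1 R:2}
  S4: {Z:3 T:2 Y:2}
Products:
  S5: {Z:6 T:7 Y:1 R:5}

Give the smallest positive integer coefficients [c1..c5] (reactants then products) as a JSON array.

Z: 4·0+4·1+5·1+1·3 = 12 | 2·6 = 12
T: 4·3+4·0+5·0+1·2 = 14 | 2·7 = 14
Y: 4·0+4·0+5·0+1·2 = 2 | 2·1 = 2
R: 4·0+4·0+5·2+1·0 = 10 | 2·5 = 10
gcd(4,4,5,1,2) = 1

Coefficients: [4, 4, 5, 1, 2]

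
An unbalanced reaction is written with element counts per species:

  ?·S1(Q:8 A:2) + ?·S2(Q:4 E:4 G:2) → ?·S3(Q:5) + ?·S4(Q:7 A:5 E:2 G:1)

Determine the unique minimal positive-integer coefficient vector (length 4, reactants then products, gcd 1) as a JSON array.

Coefficients: [5, 1, 6, 2]

Q: 5·8+1·4 = 44 | 6·5+2·7 = 44
A: 5·2+1·0 = 10 | 6·0+2·5 = 10
E: 5·0+1·4 = 4 | 6·0+2·2 = 4
G: 5·0+1·2 = 2 | 6·0+2·1 = 2
gcd(5,1,6,2) = 1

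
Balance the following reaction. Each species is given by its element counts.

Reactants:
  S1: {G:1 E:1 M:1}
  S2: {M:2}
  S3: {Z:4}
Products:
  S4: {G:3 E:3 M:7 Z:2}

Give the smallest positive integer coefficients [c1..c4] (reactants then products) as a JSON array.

Coefficients: [6, 4, 1, 2]

G: 6·1+4·0+1·0 = 6 | 2·3 = 6
E: 6·1+4·0+1·0 = 6 | 2·3 = 6
M: 6·1+4·2+1·0 = 14 | 2·7 = 14
Z: 6·0+4·0+1·4 = 4 | 2·2 = 4
gcd(6,4,1,2) = 1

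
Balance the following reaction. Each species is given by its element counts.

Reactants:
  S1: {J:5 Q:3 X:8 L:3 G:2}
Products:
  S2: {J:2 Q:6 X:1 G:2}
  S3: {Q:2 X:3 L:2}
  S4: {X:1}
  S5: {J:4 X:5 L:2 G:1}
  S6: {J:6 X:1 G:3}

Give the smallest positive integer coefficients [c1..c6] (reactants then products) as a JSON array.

Coefficients: [4, 1, 3, 6, 3, 1]

J: 4·5 = 20 | 1·2+3·0+6·0+3·4+1·6 = 20
Q: 4·3 = 12 | 1·6+3·2+6·0+3·0+1·0 = 12
X: 4·8 = 32 | 1·1+3·3+6·1+3·5+1·1 = 32
L: 4·3 = 12 | 1·0+3·2+6·0+3·2+1·0 = 12
G: 4·2 = 8 | 1·2+3·0+6·0+3·1+1·3 = 8
gcd(4,1,3,6,3,1) = 1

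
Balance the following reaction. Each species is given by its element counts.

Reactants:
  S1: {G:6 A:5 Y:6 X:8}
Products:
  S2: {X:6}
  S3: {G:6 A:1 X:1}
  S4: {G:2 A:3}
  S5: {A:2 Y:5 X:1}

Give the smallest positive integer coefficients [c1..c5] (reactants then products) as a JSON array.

Coefficients: [5, 5, 4, 3, 6]

G: 5·6 = 30 | 5·0+4·6+3·2+6·0 = 30
A: 5·5 = 25 | 5·0+4·1+3·3+6·2 = 25
Y: 5·6 = 30 | 5·0+4·0+3·0+6·5 = 30
X: 5·8 = 40 | 5·6+4·1+3·0+6·1 = 40
gcd(5,5,4,3,6) = 1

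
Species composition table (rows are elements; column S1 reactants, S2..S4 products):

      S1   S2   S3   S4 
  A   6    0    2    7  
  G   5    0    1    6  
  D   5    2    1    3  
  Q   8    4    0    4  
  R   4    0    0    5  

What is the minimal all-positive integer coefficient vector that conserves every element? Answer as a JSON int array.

Coefficients: [5, 6, 1, 4]

A: 5·6 = 30 | 6·0+1·2+4·7 = 30
G: 5·5 = 25 | 6·0+1·1+4·6 = 25
D: 5·5 = 25 | 6·2+1·1+4·3 = 25
Q: 5·8 = 40 | 6·4+1·0+4·4 = 40
R: 5·4 = 20 | 6·0+1·0+4·5 = 20
gcd(5,6,1,4) = 1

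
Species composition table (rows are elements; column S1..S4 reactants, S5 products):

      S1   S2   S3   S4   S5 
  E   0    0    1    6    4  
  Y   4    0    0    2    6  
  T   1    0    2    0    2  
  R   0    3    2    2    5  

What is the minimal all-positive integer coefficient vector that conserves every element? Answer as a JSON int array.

E: 6·0+5·0+2·1+3·6 = 20 | 5·4 = 20
Y: 6·4+5·0+2·0+3·2 = 30 | 5·6 = 30
T: 6·1+5·0+2·2+3·0 = 10 | 5·2 = 10
R: 6·0+5·3+2·2+3·2 = 25 | 5·5 = 25
gcd(6,5,2,3,5) = 1

Coefficients: [6, 5, 2, 3, 5]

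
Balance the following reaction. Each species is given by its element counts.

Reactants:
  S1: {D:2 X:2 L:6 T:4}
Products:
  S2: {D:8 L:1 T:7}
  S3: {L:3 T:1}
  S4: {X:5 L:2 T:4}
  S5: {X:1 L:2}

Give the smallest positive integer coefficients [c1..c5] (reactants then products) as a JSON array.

D: 4·2 = 8 | 1·8+5·0+1·0+3·0 = 8
X: 4·2 = 8 | 1·0+5·0+1·5+3·1 = 8
L: 4·6 = 24 | 1·1+5·3+1·2+3·2 = 24
T: 4·4 = 16 | 1·7+5·1+1·4+3·0 = 16
gcd(4,1,5,1,3) = 1

Coefficients: [4, 1, 5, 1, 3]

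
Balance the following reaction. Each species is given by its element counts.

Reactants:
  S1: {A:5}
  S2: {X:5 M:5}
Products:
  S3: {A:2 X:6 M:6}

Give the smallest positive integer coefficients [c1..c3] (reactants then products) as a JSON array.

Coefficients: [2, 6, 5]

A: 2·5+6·0 = 10 | 5·2 = 10
X: 2·0+6·5 = 30 | 5·6 = 30
M: 2·0+6·5 = 30 | 5·6 = 30
gcd(2,6,5) = 1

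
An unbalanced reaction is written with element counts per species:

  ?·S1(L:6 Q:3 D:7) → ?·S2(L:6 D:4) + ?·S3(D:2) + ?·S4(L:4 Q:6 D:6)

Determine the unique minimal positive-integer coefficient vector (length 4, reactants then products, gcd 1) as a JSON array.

L: 6·6 = 36 | 4·6+4·0+3·4 = 36
Q: 6·3 = 18 | 4·0+4·0+3·6 = 18
D: 6·7 = 42 | 4·4+4·2+3·6 = 42
gcd(6,4,4,3) = 1

Coefficients: [6, 4, 4, 3]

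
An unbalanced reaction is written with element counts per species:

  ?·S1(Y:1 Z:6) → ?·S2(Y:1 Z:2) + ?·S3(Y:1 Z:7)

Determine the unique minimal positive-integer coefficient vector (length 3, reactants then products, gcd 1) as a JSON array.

Y: 5·1 = 5 | 1·1+4·1 = 5
Z: 5·6 = 30 | 1·2+4·7 = 30
gcd(5,1,4) = 1

Coefficients: [5, 1, 4]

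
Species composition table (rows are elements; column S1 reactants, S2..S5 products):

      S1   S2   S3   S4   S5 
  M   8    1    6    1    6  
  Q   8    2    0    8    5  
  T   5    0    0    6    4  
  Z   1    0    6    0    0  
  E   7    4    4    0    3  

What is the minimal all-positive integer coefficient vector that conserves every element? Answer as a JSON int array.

Coefficients: [6, 5, 1, 1, 6]

M: 6·8 = 48 | 5·1+1·6+1·1+6·6 = 48
Q: 6·8 = 48 | 5·2+1·0+1·8+6·5 = 48
T: 6·5 = 30 | 5·0+1·0+1·6+6·4 = 30
Z: 6·1 = 6 | 5·0+1·6+1·0+6·0 = 6
E: 6·7 = 42 | 5·4+1·4+1·0+6·3 = 42
gcd(6,5,1,1,6) = 1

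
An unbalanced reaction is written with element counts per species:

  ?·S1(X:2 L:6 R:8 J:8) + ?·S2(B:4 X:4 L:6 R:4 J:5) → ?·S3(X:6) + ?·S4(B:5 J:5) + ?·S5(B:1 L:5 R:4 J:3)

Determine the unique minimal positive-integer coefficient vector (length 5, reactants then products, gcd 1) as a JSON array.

Coefficients: [1, 4, 3, 2, 6]

B: 1·0+4·4 = 16 | 3·0+2·5+6·1 = 16
X: 1·2+4·4 = 18 | 3·6+2·0+6·0 = 18
L: 1·6+4·6 = 30 | 3·0+2·0+6·5 = 30
R: 1·8+4·4 = 24 | 3·0+2·0+6·4 = 24
J: 1·8+4·5 = 28 | 3·0+2·5+6·3 = 28
gcd(1,4,3,2,6) = 1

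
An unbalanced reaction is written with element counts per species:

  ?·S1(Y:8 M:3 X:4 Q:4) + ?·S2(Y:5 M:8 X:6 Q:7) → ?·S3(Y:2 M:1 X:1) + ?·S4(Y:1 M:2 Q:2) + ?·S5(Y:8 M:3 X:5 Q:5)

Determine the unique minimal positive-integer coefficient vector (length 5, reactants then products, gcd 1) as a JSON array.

Coefficients: [6, 1, 5, 3, 5]

Y: 6·8+1·5 = 53 | 5·2+3·1+5·8 = 53
M: 6·3+1·8 = 26 | 5·1+3·2+5·3 = 26
X: 6·4+1·6 = 30 | 5·1+3·0+5·5 = 30
Q: 6·4+1·7 = 31 | 5·0+3·2+5·5 = 31
gcd(6,1,5,3,5) = 1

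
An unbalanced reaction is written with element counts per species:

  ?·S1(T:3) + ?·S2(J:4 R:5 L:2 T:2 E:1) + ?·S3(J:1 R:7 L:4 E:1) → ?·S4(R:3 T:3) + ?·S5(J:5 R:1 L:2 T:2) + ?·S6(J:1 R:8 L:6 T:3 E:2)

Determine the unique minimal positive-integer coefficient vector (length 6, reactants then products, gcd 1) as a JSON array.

J: 5·0+1·4+3·1 = 7 | 3·0+1·5+2·1 = 7
R: 5·0+1·5+3·7 = 26 | 3·3+1·1+2·8 = 26
L: 5·0+1·2+3·4 = 14 | 3·0+1·2+2·6 = 14
T: 5·3+1·2+3·0 = 17 | 3·3+1·2+2·3 = 17
E: 5·0+1·1+3·1 = 4 | 3·0+1·0+2·2 = 4
gcd(5,1,3,3,1,2) = 1

Coefficients: [5, 1, 3, 3, 1, 2]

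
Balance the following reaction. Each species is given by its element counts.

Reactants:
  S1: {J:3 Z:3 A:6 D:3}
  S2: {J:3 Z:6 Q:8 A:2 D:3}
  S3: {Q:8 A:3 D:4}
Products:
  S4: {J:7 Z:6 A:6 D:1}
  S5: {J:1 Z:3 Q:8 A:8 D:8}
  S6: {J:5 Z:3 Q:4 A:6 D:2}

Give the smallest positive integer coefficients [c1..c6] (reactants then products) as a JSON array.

Coefficients: [6, 1, 4, 1, 4, 2]

J: 6·3+1·3+4·0 = 21 | 1·7+4·1+2·5 = 21
Z: 6·3+1·6+4·0 = 24 | 1·6+4·3+2·3 = 24
Q: 6·0+1·8+4·8 = 40 | 1·0+4·8+2·4 = 40
A: 6·6+1·2+4·3 = 50 | 1·6+4·8+2·6 = 50
D: 6·3+1·3+4·4 = 37 | 1·1+4·8+2·2 = 37
gcd(6,1,4,1,4,2) = 1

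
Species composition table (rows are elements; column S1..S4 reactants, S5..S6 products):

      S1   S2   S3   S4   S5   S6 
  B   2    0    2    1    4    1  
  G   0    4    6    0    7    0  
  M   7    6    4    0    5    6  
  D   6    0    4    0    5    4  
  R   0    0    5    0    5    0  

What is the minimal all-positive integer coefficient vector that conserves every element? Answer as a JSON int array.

Coefficients: [4, 1, 4, 5, 4, 5]

B: 4·2+1·0+4·2+5·1 = 21 | 4·4+5·1 = 21
G: 4·0+1·4+4·6+5·0 = 28 | 4·7+5·0 = 28
M: 4·7+1·6+4·4+5·0 = 50 | 4·5+5·6 = 50
D: 4·6+1·0+4·4+5·0 = 40 | 4·5+5·4 = 40
R: 4·0+1·0+4·5+5·0 = 20 | 4·5+5·0 = 20
gcd(4,1,4,5,4,5) = 1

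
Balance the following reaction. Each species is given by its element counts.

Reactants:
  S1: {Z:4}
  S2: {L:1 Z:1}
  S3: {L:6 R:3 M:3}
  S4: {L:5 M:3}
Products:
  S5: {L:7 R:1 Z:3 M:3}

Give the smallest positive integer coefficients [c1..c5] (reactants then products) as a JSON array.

Coefficients: [1, 5, 1, 2, 3]

L: 1·0+5·1+1·6+2·5 = 21 | 3·7 = 21
R: 1·0+5·0+1·3+2·0 = 3 | 3·1 = 3
Z: 1·4+5·1+1·0+2·0 = 9 | 3·3 = 9
M: 1·0+5·0+1·3+2·3 = 9 | 3·3 = 9
gcd(1,5,1,2,3) = 1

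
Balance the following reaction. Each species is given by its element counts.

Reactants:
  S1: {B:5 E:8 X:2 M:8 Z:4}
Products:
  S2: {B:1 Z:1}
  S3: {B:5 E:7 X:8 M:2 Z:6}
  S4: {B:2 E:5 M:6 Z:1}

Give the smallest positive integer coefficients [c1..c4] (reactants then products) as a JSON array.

Coefficients: [4, 5, 1, 5]

B: 4·5 = 20 | 5·1+1·5+5·2 = 20
E: 4·8 = 32 | 5·0+1·7+5·5 = 32
X: 4·2 = 8 | 5·0+1·8+5·0 = 8
M: 4·8 = 32 | 5·0+1·2+5·6 = 32
Z: 4·4 = 16 | 5·1+1·6+5·1 = 16
gcd(4,5,1,5) = 1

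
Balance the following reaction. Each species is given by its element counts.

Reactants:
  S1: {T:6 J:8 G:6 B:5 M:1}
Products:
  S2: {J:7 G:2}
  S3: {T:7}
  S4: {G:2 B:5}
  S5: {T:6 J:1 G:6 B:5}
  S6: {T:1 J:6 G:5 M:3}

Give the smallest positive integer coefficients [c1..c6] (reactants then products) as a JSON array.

Coefficients: [6, 5, 4, 5, 1, 2]

T: 6·6 = 36 | 5·0+4·7+5·0+1·6+2·1 = 36
J: 6·8 = 48 | 5·7+4·0+5·0+1·1+2·6 = 48
G: 6·6 = 36 | 5·2+4·0+5·2+1·6+2·5 = 36
B: 6·5 = 30 | 5·0+4·0+5·5+1·5+2·0 = 30
M: 6·1 = 6 | 5·0+4·0+5·0+1·0+2·3 = 6
gcd(6,5,4,5,1,2) = 1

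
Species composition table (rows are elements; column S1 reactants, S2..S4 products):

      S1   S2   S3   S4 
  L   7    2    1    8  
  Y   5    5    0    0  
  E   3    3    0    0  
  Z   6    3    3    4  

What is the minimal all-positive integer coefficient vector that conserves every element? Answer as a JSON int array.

Coefficients: [5, 5, 1, 3]

L: 5·7 = 35 | 5·2+1·1+3·8 = 35
Y: 5·5 = 25 | 5·5+1·0+3·0 = 25
E: 5·3 = 15 | 5·3+1·0+3·0 = 15
Z: 5·6 = 30 | 5·3+1·3+3·4 = 30
gcd(5,5,1,3) = 1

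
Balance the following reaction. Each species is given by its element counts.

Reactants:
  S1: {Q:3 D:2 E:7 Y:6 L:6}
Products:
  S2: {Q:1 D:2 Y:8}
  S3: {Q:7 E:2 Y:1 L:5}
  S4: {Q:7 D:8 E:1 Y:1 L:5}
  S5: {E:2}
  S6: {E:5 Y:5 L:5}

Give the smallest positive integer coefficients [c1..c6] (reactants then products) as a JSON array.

Q: 5·3 = 15 | 1·1+1·7+1·7+6·0+4·0 = 15
D: 5·2 = 10 | 1·2+1·0+1·8+6·0+4·0 = 10
E: 5·7 = 35 | 1·0+1·2+1·1+6·2+4·5 = 35
Y: 5·6 = 30 | 1·8+1·1+1·1+6·0+4·5 = 30
L: 5·6 = 30 | 1·0+1·5+1·5+6·0+4·5 = 30
gcd(5,1,1,1,6,4) = 1

Coefficients: [5, 1, 1, 1, 6, 4]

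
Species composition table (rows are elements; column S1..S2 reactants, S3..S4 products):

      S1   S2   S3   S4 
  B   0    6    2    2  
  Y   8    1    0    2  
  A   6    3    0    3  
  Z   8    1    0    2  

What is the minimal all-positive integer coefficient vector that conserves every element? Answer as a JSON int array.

Coefficients: [1, 4, 6, 6]

B: 1·0+4·6 = 24 | 6·2+6·2 = 24
Y: 1·8+4·1 = 12 | 6·0+6·2 = 12
A: 1·6+4·3 = 18 | 6·0+6·3 = 18
Z: 1·8+4·1 = 12 | 6·0+6·2 = 12
gcd(1,4,6,6) = 1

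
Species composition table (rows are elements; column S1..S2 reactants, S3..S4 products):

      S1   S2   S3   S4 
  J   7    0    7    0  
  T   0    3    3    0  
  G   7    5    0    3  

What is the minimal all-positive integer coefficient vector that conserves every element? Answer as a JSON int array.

Coefficients: [1, 1, 1, 4]

J: 1·7+1·0 = 7 | 1·7+4·0 = 7
T: 1·0+1·3 = 3 | 1·3+4·0 = 3
G: 1·7+1·5 = 12 | 1·0+4·3 = 12
gcd(1,1,1,4) = 1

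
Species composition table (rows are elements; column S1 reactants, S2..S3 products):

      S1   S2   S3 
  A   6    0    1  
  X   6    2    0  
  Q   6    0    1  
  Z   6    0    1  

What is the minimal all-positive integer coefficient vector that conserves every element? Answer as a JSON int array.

A: 1·6 = 6 | 3·0+6·1 = 6
X: 1·6 = 6 | 3·2+6·0 = 6
Q: 1·6 = 6 | 3·0+6·1 = 6
Z: 1·6 = 6 | 3·0+6·1 = 6
gcd(1,3,6) = 1

Coefficients: [1, 3, 6]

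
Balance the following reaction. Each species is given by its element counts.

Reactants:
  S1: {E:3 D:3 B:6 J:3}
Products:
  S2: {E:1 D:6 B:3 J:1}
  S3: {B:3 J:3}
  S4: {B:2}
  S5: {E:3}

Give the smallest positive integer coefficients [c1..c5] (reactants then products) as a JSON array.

E: 6·3 = 18 | 3·1+5·0+6·0+5·3 = 18
D: 6·3 = 18 | 3·6+5·0+6·0+5·0 = 18
B: 6·6 = 36 | 3·3+5·3+6·2+5·0 = 36
J: 6·3 = 18 | 3·1+5·3+6·0+5·0 = 18
gcd(6,3,5,6,5) = 1

Coefficients: [6, 3, 5, 6, 5]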